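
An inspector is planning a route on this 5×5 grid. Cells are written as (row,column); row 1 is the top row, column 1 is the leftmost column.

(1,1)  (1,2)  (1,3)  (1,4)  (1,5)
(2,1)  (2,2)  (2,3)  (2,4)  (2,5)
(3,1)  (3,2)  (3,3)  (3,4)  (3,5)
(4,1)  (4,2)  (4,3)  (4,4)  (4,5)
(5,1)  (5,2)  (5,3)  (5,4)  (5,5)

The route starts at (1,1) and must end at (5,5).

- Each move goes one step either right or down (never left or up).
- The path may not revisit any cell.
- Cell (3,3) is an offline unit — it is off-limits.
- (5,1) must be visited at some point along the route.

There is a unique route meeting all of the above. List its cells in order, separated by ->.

(1,1) -> (2,1) -> (3,1) -> (4,1) -> (5,1) -> (5,2) -> (5,3) -> (5,4) -> (5,5)

Moves only go right or down, so the column and row indices never decrease.
Route from (1,1): 4× down (reaching (5,1)), 4× right (reaching (5,5)) — 8 moves in all.
Check: all required cells visited.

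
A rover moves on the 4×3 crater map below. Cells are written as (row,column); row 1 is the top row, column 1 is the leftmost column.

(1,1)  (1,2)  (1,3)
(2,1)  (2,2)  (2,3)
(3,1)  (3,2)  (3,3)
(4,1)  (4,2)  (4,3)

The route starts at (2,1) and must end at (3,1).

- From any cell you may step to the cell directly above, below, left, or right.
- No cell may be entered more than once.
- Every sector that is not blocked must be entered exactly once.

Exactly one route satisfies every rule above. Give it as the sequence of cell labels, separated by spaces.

Need to visit all 12 open cells exactly once, starting at (2,1) and ending at (3,1).
Cell (4,3) has only two open neighbours ((3,3) and (4,2)), so the path must pass straight through it: one of those is the cell it's entered from and the other is where it exits.
Route from (2,1): up to (1,1), 2× right (reaching (1,3)), down to (2,3), left to (2,2), down to (3,2), right to (3,3), down to (4,3), 2× left (reaching (4,1)), up to (3,1) — 11 moves in all.
Check: all 12 open cells covered.

(2,1) (1,1) (1,2) (1,3) (2,3) (2,2) (3,2) (3,3) (4,3) (4,2) (4,1) (3,1)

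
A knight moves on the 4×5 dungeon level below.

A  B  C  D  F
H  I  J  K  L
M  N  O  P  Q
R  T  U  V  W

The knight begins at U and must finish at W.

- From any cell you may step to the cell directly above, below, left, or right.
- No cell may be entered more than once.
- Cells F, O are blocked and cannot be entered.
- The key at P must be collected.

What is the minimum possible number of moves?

Any route passes through P somewhere between U and W. Summing Manhattan distances along the two legs (U → P → W) gives a lower bound of 2 + 2 = 4 moves.
A route of 4 moves achieves this: U → V → P → Q → W.
Since 4 matches the lower bound, it is optimal.

4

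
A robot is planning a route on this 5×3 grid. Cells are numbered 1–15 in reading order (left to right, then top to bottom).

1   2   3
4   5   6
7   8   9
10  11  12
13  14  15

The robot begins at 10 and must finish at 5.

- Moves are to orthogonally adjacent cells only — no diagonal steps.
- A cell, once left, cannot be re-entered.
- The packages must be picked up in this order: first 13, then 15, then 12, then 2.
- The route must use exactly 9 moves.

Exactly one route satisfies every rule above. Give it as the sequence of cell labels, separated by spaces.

10 13 14 15 12 9 6 3 2 5

The waypoints must appear in the order 13, 15, 12, 2, with no cell reused.
Route from 10: down to 13, 2× right (reaching 15), 4× up (reaching 3), left to 2, down to 5 — 9 moves in all.
Check: order respected (13 at step 1, 15 at step 3, 12 at step 4, 2 at step 8); 9 moves as required.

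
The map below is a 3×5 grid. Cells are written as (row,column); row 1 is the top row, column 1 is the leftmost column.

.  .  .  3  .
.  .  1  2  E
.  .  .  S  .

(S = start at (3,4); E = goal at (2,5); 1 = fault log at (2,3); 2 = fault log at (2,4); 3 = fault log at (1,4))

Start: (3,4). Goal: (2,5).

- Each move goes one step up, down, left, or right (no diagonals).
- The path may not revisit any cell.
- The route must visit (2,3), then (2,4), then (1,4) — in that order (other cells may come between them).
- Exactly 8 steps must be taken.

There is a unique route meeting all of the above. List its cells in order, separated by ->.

(3,4) -> (3,3) -> (3,2) -> (2,2) -> (2,3) -> (2,4) -> (1,4) -> (1,5) -> (2,5)

The waypoints must appear in the order (2,3), (2,4), (1,4), with no cell reused.
Route from (3,4): 2× left (reaching (3,2)), up to (2,2), 2× right (reaching (2,4)), up to (1,4), right to (1,5), down to (2,5) — 8 moves in all.
Check: order respected (1 at step 4, 2 at step 5, 3 at step 6); 8 moves as required.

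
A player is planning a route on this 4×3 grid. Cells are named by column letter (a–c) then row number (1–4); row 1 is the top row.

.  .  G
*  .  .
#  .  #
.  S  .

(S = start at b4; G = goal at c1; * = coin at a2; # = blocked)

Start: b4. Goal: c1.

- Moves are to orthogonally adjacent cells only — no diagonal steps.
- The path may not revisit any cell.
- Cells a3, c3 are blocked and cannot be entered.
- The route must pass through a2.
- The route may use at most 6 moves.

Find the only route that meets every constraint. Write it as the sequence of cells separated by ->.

The 6-move cap with required stops at a2 leaves no slack for detours.
Route from b4: up 2 to b2, left 1 to a2, up 1 to a1, right 2 to c1 — 6 moves in all.
Check: all required cells visited; 6 ≤ 6 moves.

b4 -> b3 -> b2 -> a2 -> a1 -> b1 -> c1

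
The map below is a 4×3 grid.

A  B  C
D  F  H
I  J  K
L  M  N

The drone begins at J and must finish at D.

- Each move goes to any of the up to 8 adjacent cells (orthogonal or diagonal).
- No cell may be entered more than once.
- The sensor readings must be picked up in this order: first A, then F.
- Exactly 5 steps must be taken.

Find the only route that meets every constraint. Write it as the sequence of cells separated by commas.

J, H, B, A, F, D

The waypoints must appear in the order A, F, with no cell reused.
Route from J: up-right to H, up-left to B, left to A, down-right to F, left to D — 5 moves in all.
Check: order respected (A at step 3, F at step 4); 5 moves as required.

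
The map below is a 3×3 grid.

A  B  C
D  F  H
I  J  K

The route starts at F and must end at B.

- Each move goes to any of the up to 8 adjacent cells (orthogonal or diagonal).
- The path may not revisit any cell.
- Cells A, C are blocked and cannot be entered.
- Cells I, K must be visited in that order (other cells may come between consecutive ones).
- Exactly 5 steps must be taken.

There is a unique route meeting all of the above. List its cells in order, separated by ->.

The waypoints must appear in the order I, K, with no cell reused.
Route from F: down-left to I, 2× right (reaching K), up to H, up-left to B — 5 moves in all.
Check: order respected (I at step 1, K at step 3); 5 moves as required.

F -> I -> J -> K -> H -> B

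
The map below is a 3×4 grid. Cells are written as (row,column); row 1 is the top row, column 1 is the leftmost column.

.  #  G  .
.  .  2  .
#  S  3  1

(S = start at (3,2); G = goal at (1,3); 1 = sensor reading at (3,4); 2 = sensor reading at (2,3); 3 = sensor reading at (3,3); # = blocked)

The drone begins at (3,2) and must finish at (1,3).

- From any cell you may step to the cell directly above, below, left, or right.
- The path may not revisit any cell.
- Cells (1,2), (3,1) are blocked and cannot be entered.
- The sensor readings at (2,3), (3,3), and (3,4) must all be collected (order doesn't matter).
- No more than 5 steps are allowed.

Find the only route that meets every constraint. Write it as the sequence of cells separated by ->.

Any route must reach (2,3), (3,3), and (3,4) and still end at (1,3) within 5 moves, so the order of the required stops is forced.
Route from (3,2): right 2 to (3,4), up 1 to (2,4), left 1 to (2,3), up 1 to (1,3) — 5 moves in all.
Check: all required cells visited; 5 ≤ 5 moves.

(3,2) -> (3,3) -> (3,4) -> (2,4) -> (2,3) -> (1,3)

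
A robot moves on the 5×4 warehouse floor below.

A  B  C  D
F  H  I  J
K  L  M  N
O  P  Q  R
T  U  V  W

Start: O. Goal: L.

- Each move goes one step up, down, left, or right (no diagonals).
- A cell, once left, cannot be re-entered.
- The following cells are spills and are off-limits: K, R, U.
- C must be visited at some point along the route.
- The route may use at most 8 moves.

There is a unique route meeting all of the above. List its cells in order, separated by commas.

The 8-move cap with required stops at C leaves no slack for detours.
Route from O: 2× right (reaching Q), 3× up (reaching C), left to B, 2× down (reaching L) — 8 moves in all.
Check: all required cells visited; 8 ≤ 8 moves.

O, P, Q, M, I, C, B, H, L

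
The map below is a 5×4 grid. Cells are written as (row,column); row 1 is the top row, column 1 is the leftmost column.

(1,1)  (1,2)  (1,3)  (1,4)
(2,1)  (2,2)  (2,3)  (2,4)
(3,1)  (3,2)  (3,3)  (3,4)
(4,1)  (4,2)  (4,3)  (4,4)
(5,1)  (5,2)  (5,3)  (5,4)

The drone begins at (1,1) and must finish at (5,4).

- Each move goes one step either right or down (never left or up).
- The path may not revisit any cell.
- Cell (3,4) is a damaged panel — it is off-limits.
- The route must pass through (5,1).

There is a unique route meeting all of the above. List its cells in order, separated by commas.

Moves only go right or down, so the column and row indices never decrease.
Route from (1,1): 4× down (reaching (5,1)), 3× right (reaching (5,4)) — 7 moves in all.
Check: all required cells visited.

(1,1), (2,1), (3,1), (4,1), (5,1), (5,2), (5,3), (5,4)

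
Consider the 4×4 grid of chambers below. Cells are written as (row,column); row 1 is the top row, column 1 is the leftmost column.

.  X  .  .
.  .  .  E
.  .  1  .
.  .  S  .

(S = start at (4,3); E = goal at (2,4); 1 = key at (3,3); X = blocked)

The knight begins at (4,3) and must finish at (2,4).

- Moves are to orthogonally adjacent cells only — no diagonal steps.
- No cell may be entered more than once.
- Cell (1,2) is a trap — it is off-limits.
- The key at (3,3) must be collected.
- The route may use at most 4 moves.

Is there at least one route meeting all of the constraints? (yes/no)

One route that works: (4,3) → (3,3) → (2,3) → (2,4).

yes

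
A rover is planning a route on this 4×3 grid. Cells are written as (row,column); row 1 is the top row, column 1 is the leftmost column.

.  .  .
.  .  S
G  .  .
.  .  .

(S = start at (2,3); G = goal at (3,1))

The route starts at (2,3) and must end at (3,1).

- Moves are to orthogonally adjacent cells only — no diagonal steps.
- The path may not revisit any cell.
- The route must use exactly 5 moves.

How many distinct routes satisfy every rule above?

Need simple routes of exactly 5 moves from (2,3) to (3,1) (Manhattan distance 3, so 1 moves are spent on a detour and 1 undoing it).
Branch systematically from the start, pruning whenever the remaining move budget drops below the Manhattan distance to (3,1) or differs from it in parity. Grouping the completions by first move — via (1,3): 3; via (3,3): 4; via (2,2): 2 — and summing: 3 + 4 + 2 = 9.
That gives 9 routes.

9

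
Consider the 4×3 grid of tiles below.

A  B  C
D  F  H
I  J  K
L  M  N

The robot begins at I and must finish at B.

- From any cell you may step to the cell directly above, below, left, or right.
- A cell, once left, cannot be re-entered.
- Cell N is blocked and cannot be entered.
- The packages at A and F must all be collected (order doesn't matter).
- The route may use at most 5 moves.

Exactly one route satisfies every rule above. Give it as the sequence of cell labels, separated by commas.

I, J, F, D, A, B

The budget equals the shortest possible length, so every move has to be on a shortest route through the required cells.
Route from I: right to J, up to F, left to D, up to A, right to B — 5 moves in all.
Check: all required cells visited; 5 ≤ 5 moves.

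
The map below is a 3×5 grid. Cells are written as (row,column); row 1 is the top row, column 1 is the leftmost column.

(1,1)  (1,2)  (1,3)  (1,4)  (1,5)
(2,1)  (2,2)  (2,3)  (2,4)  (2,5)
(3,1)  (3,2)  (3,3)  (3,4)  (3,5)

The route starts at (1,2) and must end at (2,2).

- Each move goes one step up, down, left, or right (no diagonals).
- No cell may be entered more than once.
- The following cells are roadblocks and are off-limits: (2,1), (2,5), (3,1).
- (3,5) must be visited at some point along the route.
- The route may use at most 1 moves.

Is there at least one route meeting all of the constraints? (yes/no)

(3,5) must be visited but has only one open neighbour ((3,4)), and it is neither the start nor the goal — the route would have to enter and leave through (3,4), re-entering it.

no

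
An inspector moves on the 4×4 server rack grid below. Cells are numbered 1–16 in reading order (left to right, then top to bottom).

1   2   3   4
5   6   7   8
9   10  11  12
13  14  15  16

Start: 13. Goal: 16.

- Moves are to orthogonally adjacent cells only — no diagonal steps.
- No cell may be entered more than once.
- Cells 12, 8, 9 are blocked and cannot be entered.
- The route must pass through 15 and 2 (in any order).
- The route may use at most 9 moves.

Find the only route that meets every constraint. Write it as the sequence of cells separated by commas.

13, 14, 10, 6, 2, 3, 7, 11, 15, 16

The 9-move cap with required stops at 15, 2 leaves no slack for detours.
Route from 13: right to 14, 3× up (reaching 2), right to 3, 3× down (reaching 15), right to 16 — 9 moves in all.
Check: all required cells visited; 9 ≤ 9 moves.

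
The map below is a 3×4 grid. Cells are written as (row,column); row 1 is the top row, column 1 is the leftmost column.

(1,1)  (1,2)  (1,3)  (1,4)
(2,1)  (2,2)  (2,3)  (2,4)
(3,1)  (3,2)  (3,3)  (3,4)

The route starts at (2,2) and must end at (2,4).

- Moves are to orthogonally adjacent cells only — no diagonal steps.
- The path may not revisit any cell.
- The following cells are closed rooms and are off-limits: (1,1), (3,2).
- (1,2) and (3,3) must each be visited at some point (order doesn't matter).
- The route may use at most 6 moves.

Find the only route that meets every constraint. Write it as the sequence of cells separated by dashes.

Any route must reach (1,2) and (3,3) and still end at (2,4) within 6 moves, so the order of the required stops is forced.
Route from (2,2): up to (1,2), right to (1,3), 2× down (reaching (3,3)), right to (3,4), up to (2,4) — 6 moves in all.
Check: all required cells visited; 6 ≤ 6 moves.

(2,2) - (1,2) - (1,3) - (2,3) - (3,3) - (3,4) - (2,4)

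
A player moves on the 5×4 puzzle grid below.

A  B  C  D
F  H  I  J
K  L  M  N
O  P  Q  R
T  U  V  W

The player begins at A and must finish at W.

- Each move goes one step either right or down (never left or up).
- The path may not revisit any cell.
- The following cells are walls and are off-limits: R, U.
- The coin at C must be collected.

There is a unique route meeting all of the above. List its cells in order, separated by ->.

A -> B -> C -> I -> M -> Q -> V -> W

Moves only go right or down, so the column and row indices never decrease.
Route from A: 2× right (reaching C), 4× down (reaching V), right to W — 7 moves in all.
Check: all required cells visited.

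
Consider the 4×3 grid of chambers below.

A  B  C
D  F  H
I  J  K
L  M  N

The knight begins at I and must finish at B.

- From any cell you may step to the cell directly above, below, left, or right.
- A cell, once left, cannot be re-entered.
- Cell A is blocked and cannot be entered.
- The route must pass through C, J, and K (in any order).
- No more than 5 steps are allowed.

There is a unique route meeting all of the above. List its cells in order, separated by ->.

The budget equals the shortest possible length, so every move has to be on a shortest route through the required cells.
Route from I: 2× right (reaching K), 2× up (reaching C), left to B — 5 moves in all.
Check: all required cells visited; 5 ≤ 5 moves.

I -> J -> K -> H -> C -> B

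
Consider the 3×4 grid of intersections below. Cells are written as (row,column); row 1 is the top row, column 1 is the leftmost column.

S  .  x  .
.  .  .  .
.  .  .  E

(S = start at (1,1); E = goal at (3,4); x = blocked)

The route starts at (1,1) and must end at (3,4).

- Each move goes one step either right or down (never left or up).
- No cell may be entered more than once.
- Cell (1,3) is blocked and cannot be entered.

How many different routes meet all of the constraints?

A right/down-only route from (1,1) to (3,4) makes exactly 2 down-moves and 3 right-moves in some order.
With no other constraints that would be C(5,2) = 10 routes.
Subtract routes through each blocked cell (inclusion–exclusion for overlaps): − through (1,3): 3 → 7.
That gives 7 routes.

7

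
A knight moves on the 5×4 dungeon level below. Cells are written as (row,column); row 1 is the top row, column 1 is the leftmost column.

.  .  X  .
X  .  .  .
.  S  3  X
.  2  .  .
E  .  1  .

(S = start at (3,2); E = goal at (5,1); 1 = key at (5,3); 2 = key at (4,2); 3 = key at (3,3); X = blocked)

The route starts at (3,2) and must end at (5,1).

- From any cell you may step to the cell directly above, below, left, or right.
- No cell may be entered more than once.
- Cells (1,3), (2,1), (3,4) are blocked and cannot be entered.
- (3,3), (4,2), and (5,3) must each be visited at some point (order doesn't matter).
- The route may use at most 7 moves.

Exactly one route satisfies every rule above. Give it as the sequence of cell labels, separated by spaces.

(3,2) (3,3) (4,3) (5,3) (5,2) (4,2) (4,1) (5,1)

The budget equals the shortest possible length, so every move has to be on a shortest route through the required cells.
Route from (3,2): right 1 to (3,3), down 2 to (5,3), left 1 to (5,2), up 1 to (4,2), left 1 to (4,1), down 1 to (5,1) — 7 moves in all.
Check: all required cells visited; 7 ≤ 7 moves.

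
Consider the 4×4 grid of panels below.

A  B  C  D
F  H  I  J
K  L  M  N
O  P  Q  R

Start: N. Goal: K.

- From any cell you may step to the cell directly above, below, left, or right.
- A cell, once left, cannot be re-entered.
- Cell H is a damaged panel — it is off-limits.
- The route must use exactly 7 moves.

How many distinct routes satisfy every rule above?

Need simple routes of exactly 7 moves from N to K (Manhattan distance 3, so 2 moves are spent on a detour and 2 undoing it).
Enumerating: N J D C I M L K | N J D C B A F K | N J I C B A F K | N J I M Q P L K | N J I M Q P O K | N J I M L P O K | N R Q M L P O K | N M I C B A F K.
That gives 8 routes.

8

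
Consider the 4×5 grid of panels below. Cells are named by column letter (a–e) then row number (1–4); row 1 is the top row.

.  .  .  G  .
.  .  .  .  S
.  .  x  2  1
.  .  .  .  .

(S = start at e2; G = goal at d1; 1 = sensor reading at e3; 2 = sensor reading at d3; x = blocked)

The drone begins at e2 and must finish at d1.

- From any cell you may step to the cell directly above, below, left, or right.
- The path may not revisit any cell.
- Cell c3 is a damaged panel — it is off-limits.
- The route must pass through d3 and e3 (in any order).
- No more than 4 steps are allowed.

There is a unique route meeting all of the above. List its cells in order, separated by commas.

e2, e3, d3, d2, d1

Any route must reach d3 and e3 and still end at d1 within 4 moves, so the order of the required stops is forced.
Route from e2: down to e3, left to d3, 2× up (reaching d1) — 4 moves in all.
Check: all required cells visited; 4 ≤ 4 moves.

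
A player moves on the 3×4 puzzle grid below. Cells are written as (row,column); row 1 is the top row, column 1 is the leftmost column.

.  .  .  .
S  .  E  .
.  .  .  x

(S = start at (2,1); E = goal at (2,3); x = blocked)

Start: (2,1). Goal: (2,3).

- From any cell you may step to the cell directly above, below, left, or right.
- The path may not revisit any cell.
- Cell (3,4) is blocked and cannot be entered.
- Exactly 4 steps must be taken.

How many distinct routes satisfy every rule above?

6

Need simple routes of exactly 4 moves from (2,1) to (2,3) (Manhattan distance 2, so 1 moves are spent on a detour and 1 undoing it).
Enumerating: (2,1) (1,1) (1,2) (2,2) (2,3) | (2,1) (1,1) (1,2) (1,3) (2,3) | (2,1) (3,1) (3,2) (2,2) (2,3) | (2,1) (3,1) (3,2) (3,3) (2,3) | (2,1) (2,2) (1,2) (1,3) (2,3) | (2,1) (2,2) (3,2) (3,3) (2,3).
That gives 6 routes.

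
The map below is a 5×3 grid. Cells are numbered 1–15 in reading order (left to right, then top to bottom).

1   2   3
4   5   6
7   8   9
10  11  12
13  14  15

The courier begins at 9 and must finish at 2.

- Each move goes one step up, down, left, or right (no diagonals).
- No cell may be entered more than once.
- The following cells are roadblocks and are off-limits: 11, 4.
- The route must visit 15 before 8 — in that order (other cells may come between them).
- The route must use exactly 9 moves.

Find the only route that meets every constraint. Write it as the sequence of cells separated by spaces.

9 12 15 14 13 10 7 8 5 2

The waypoints must appear in the order 15, 8, with no cell reused.
Route from 9: down 2 to 15, left 2 to 13, up 2 to 7, right 1 to 8, up 2 to 2 — 9 moves in all.
Check: order respected (15 at step 2, 8 at step 7); 9 moves as required.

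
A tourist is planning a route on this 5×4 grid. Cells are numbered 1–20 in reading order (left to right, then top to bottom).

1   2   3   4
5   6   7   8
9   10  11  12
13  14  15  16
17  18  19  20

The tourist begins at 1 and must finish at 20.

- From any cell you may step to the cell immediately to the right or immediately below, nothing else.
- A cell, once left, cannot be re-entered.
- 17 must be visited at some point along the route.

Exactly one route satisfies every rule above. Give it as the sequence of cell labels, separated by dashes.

Moves only go right or down, so the column and row indices never decrease.
Route from 1: 4× down (reaching 17), 3× right (reaching 20) — 7 moves in all.
Check: all required cells visited.

1 - 5 - 9 - 13 - 17 - 18 - 19 - 20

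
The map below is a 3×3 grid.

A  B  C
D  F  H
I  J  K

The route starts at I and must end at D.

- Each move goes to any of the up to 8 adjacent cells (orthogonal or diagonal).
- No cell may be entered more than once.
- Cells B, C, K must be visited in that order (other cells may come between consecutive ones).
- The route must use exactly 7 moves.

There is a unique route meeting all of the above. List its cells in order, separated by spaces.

The waypoints must appear in the order B, C, K, with no cell reused.
Route from I: up-right 1 to F, up 1 to B, right 1 to C, down 2 to K, left 1 to J, up-left 1 to D — 7 moves in all.
Check: order respected (B at step 2, C at step 3, K at step 5); 7 moves as required.

I F B C H K J D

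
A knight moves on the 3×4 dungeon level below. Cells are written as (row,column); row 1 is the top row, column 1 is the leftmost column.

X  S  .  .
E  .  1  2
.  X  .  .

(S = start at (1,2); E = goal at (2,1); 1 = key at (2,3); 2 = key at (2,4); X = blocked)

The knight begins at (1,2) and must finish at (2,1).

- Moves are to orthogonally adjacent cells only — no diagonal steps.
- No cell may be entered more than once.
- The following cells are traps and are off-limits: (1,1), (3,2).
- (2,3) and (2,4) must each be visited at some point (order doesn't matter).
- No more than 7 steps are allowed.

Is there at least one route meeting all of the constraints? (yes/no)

yes

One route that works: (1,2) → (1,3) → (1,4) → (2,4) → (2,3) → (2,2) → (2,1).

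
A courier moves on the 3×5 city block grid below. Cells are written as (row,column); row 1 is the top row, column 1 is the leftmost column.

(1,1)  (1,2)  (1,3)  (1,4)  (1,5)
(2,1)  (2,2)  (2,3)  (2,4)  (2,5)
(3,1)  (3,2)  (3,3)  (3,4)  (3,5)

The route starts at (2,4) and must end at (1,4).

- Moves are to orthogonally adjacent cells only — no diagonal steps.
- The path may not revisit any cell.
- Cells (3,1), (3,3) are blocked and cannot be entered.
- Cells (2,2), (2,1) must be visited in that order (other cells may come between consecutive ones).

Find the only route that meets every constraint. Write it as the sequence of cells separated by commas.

The waypoints must appear in the order (2,2), (2,1), with no cell reused.
Route from (2,4): left 3 to (2,1), up 1 to (1,1), right 3 to (1,4) — 7 moves in all.
Check: order respected ((2,2) at step 2, (2,1) at step 3).

(2,4), (2,3), (2,2), (2,1), (1,1), (1,2), (1,3), (1,4)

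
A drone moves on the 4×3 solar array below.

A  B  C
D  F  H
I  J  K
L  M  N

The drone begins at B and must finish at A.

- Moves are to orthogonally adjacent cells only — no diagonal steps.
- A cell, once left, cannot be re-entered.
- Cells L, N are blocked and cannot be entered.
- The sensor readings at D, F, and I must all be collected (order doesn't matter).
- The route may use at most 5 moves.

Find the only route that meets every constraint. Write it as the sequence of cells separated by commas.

B, F, J, I, D, A

The budget equals the shortest possible length, so every move has to be on a shortest route through the required cells.
Route from B: down 2 to J, left 1 to I, up 2 to A — 5 moves in all.
Check: all required cells visited; 5 ≤ 5 moves.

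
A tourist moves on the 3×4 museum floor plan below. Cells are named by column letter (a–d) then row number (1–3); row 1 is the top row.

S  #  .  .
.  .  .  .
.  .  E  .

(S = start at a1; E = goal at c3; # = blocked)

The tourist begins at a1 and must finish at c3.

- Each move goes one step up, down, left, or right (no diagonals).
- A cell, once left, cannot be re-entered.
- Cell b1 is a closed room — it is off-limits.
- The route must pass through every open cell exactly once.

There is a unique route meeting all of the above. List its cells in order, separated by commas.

a1, a2, a3, b3, b2, c2, c1, d1, d2, d3, c3

Need to visit all 11 open cells exactly once, starting at a1 and ending at c3.
Cell a3 has only two open neighbours (a2 and b3), so the path must pass straight through it: one of those is the cell it's entered from and the other is where it exits.
Route from a1: down 2 to a3, right 1 to b3, up 1 to b2, right 1 to c2, up 1 to c1, right 1 to d1, down 2 to d3, left 1 to c3 — 10 moves in all.
Check: all 11 open cells covered.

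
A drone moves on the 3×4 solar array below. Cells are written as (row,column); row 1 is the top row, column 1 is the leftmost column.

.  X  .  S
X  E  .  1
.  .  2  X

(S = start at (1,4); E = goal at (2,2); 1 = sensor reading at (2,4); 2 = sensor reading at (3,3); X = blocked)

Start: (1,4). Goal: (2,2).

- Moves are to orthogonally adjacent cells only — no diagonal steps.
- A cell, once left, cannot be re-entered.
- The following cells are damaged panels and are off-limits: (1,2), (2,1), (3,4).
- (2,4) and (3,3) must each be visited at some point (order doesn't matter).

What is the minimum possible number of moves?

Any route passes through (2,4) and (3,3) in some order between (1,4) and (2,2). Summing Manhattan distances along each leg and taking the cheapest ordering ((1,4) → (2,4) → (3,3) → (2,2)) gives a lower bound of 1 + 2 + 2 = 5 moves.
A route of 5 moves achieves this: (1,4) → (2,4) → (2,3) → (3,3) → (3,2) → (2,2).
Since 5 matches the lower bound, it is optimal.

5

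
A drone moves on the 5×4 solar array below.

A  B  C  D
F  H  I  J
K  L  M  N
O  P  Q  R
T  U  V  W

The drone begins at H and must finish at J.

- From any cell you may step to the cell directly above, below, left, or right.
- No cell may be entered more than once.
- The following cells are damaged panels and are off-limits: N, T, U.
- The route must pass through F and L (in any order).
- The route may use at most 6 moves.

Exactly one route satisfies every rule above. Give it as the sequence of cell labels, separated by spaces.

H F K L M I J

Any route must reach F and L and still end at J within 6 moves, so the order of the required stops is forced.
Route from H: left 1 to F, down 1 to K, right 2 to M, up 1 to I, right 1 to J — 6 moves in all.
Check: all required cells visited; 6 ≤ 6 moves.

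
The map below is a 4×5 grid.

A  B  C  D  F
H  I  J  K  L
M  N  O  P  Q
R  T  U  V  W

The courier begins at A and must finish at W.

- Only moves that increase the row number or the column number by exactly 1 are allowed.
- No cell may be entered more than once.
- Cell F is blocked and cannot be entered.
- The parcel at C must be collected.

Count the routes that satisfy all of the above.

9

A right/down-only route from A to W makes exactly 3 down-moves and 4 right-moves in some order.
With no other constraints that would be C(7,3) = 35 routes.
Split at C and multiply the segment counts (each segment already excludes blocked cells): A→C: 1; C→W: 9; product = 9.
That gives 9 routes.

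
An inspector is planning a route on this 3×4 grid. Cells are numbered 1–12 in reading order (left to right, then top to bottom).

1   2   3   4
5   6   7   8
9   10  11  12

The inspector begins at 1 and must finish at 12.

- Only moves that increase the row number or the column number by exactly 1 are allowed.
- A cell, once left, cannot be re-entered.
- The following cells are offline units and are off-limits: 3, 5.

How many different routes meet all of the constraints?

3

A right/down-only route from 1 to 12 makes exactly 2 down-moves and 3 right-moves in some order.
With no other constraints that would be C(5,2) = 10 routes.
Subtract routes through each blocked cell (inclusion–exclusion for overlaps): − through 3: 3 − through 5: 4 → 3.
That gives 3 routes.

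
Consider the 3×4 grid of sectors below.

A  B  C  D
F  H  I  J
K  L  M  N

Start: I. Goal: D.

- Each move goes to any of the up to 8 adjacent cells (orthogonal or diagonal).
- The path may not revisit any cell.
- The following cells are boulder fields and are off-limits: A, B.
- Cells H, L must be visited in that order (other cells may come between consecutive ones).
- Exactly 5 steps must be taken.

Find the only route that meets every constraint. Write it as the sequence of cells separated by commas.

The waypoints must appear in the order H, L, with no cell reused.
Route from I: left to H, down to L, right to M, up-right to J, up to D — 5 moves in all.
Check: order respected (H at step 1, L at step 2); 5 moves as required.

I, H, L, M, J, D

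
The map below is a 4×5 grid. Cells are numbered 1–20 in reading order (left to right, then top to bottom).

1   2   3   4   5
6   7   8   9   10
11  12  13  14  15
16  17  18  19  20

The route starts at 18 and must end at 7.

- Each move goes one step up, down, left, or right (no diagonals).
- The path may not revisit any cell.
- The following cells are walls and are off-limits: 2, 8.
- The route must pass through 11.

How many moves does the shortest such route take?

Any route passes through 11 somewhere between 18 and 7. Summing Manhattan distances along the two legs (18 → 11 → 7) gives a lower bound of 3 + 2 = 5 moves.
A route of 5 moves achieves this: 18 → 13 → 12 → 11 → 6 → 7.
Since 5 matches the lower bound, it is optimal.

5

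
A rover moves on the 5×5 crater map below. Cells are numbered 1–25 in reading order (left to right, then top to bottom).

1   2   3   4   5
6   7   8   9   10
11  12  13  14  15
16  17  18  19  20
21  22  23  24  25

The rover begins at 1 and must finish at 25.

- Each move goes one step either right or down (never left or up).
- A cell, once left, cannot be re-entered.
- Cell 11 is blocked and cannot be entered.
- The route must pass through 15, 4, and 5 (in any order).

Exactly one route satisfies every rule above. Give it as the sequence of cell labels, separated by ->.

1 -> 2 -> 3 -> 4 -> 5 -> 10 -> 15 -> 20 -> 25

Moves only go right or down, so the column and row indices never decrease.
Route from 1: 4× right (reaching 5), 4× down (reaching 25) — 8 moves in all.
Check: all required cells visited.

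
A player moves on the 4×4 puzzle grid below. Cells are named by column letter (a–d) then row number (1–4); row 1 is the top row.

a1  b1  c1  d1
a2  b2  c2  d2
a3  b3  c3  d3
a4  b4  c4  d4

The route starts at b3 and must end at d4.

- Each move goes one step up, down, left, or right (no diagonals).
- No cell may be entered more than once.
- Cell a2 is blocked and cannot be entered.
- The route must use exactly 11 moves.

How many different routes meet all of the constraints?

2

Need simple routes of exactly 11 moves from b3 to d4 (Manhattan distance 3, so 4 moves are spent on a detour and 4 undoing it).
Enumerating: b3 b4 c4 c3 c2 b2 b1 c1 d1 d2 d3 d4 | b3 a3 a4 b4 c4 c3 c2 c1 d1 d2 d3 d4.
That gives 2 routes.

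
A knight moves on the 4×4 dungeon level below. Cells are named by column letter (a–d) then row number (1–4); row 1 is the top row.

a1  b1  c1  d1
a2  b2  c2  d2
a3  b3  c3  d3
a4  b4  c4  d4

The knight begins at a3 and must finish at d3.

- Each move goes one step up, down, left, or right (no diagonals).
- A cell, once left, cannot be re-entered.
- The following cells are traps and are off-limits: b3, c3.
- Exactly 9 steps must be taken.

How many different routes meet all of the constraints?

1

Need simple routes of exactly 9 moves from a3 to d3 (Manhattan distance 3, so 3 moves are spent on a detour and 3 undoing it).
Enumerating: a3 a2 a1 b1 b2 c2 c1 d1 d2 d3.
That gives 1 route.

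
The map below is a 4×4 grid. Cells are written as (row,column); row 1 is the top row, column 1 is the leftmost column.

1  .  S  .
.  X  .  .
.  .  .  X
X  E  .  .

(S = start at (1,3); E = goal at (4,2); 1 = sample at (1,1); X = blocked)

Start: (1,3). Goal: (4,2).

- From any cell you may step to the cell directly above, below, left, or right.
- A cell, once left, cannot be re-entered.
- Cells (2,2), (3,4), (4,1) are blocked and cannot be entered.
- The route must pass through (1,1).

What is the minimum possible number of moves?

6

Any route passes through (1,1) somewhere between (1,3) and (4,2). Summing Manhattan distances along the two legs ((1,3) → (1,1) → (4,2)) gives a lower bound of 2 + 4 = 6 moves.
A route of 6 moves achieves this: (1,3) → (1,2) → (1,1) → (2,1) → (3,1) → (3,2) → (4,2).
Since 6 matches the lower bound, it is optimal.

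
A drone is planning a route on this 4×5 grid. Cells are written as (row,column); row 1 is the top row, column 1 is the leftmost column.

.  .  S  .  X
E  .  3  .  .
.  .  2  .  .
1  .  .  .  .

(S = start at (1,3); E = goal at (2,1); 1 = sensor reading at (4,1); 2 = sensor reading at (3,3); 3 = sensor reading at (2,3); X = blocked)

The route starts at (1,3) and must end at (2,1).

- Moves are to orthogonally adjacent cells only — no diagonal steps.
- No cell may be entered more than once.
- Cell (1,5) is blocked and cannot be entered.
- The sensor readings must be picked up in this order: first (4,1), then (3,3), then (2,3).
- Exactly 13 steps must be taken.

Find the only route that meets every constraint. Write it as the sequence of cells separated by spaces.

(1,3) (1,4) (2,4) (3,4) (4,4) (4,3) (4,2) (4,1) (3,1) (3,2) (3,3) (2,3) (2,2) (2,1)

The waypoints must appear in the order (4,1), (3,3), (2,3), with no cell reused.
Route from (1,3): right to (1,4), 3× down (reaching (4,4)), 3× left (reaching (4,1)), up to (3,1), 2× right (reaching (3,3)), up to (2,3), 2× left (reaching (2,1)) — 13 moves in all.
Check: order respected (1 at step 7, 2 at step 10, 3 at step 11); 13 moves as required.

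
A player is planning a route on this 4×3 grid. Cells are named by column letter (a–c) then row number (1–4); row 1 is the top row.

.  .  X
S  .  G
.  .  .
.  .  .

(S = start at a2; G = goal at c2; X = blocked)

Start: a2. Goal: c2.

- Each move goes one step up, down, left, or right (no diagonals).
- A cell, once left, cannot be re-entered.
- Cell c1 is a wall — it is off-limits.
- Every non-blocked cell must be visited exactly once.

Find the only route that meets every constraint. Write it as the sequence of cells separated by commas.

a2, a1, b1, b2, b3, a3, a4, b4, c4, c3, c2

Need to visit all 11 open cells exactly once, starting at a2 and ending at c2.
Cell a1 has only two open neighbours (a2 and b1), so the path must pass straight through it: one of those is the cell it's entered from and the other is where it exits.
Route from a2: up 1 to a1, right 1 to b1, down 2 to b3, left 1 to a3, down 1 to a4, right 2 to c4, up 2 to c2 — 10 moves in all.
Check: all 11 open cells covered.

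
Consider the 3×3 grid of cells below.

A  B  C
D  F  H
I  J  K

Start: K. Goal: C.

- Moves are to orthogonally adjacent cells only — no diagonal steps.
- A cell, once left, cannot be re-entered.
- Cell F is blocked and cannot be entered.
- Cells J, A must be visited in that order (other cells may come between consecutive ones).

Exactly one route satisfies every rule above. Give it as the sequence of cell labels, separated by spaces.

K J I D A B C

The waypoints must appear in the order J, A, with no cell reused.
Route from K: left 2 to I, up 2 to A, right 2 to C — 6 moves in all.
Check: order respected (J at step 1, A at step 4).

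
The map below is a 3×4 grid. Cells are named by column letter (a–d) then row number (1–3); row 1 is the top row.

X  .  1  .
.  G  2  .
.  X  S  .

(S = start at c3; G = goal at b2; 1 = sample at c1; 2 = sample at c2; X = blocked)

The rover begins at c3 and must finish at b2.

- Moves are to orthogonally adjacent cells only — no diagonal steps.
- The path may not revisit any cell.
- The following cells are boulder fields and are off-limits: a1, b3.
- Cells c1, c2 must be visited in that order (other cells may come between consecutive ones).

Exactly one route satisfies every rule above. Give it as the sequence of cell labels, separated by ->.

c3 -> d3 -> d2 -> d1 -> c1 -> c2 -> b2

The waypoints must appear in the order c1, c2, with no cell reused.
Route from c3: right to d3, 2× up (reaching d1), left to c1, down to c2, left to b2 — 6 moves in all.
Check: order respected (1 at step 4, 2 at step 5).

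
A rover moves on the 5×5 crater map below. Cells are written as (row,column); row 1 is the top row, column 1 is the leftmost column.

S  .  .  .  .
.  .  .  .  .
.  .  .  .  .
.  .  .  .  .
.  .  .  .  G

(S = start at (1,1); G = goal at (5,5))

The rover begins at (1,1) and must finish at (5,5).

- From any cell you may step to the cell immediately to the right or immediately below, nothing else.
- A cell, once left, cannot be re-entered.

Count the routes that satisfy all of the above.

A right/down-only route from (1,1) to (5,5) makes exactly 4 down-moves and 4 right-moves in some order.
With no other constraints that would be C(8,4) = 70 routes.
That gives 70 routes.

70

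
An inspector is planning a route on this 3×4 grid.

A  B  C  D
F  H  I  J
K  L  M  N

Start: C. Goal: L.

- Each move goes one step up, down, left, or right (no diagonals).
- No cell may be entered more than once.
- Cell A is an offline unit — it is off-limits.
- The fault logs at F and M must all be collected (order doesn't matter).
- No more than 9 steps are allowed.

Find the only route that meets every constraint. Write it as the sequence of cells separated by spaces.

C D J N M I H F K L

The budget equals the shortest possible length, so every move has to be on a shortest route through the required cells.
Route from C: right 1 to D, down 2 to N, left 1 to M, up 1 to I, left 2 to F, down 1 to K, right 1 to L — 9 moves in all.
Check: all required cells visited; 9 ≤ 9 moves.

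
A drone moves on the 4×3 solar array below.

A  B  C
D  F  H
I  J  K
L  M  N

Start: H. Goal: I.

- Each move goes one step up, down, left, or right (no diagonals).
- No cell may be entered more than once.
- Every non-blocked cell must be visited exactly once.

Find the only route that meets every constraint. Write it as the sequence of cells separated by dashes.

Need to visit all 12 open cells exactly once, starting at H and ending at I.
Route from H: up 1 to C, left 2 to A, down 1 to D, right 1 to F, down 1 to J, right 1 to K, down 1 to N, left 2 to L, up 1 to I — 11 moves in all.
Check: all 12 open cells covered.

H - C - B - A - D - F - J - K - N - M - L - I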